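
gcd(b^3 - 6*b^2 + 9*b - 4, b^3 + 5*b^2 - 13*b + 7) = b^2 - 2*b + 1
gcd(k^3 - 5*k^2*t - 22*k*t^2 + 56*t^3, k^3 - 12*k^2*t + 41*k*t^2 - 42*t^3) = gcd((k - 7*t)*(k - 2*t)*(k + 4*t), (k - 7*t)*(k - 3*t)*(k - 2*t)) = k^2 - 9*k*t + 14*t^2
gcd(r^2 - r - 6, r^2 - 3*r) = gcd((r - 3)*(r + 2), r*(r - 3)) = r - 3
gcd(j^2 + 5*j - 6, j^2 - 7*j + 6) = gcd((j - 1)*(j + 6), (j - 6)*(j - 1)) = j - 1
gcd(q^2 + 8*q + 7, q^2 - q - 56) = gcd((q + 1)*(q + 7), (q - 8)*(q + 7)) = q + 7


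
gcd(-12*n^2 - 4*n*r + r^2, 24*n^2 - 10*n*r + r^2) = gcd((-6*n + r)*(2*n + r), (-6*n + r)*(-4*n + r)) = -6*n + r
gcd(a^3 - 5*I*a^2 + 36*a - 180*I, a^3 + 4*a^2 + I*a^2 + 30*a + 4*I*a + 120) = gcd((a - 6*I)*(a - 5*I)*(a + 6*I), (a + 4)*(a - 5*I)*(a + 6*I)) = a^2 + I*a + 30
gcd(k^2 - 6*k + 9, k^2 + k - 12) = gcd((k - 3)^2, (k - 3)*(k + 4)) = k - 3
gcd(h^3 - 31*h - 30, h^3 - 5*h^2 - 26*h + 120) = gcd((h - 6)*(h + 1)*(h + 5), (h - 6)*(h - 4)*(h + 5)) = h^2 - h - 30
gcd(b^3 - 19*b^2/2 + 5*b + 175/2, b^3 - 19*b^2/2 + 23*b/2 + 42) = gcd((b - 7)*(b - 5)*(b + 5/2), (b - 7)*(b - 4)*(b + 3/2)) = b - 7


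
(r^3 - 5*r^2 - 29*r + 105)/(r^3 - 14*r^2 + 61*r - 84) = (r + 5)/(r - 4)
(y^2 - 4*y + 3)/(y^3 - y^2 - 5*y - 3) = (y - 1)/(y^2 + 2*y + 1)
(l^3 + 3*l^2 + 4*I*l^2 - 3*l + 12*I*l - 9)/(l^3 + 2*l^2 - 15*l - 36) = (l^2 + 4*I*l - 3)/(l^2 - l - 12)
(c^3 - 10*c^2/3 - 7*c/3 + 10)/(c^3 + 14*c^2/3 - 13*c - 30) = (c - 2)/(c + 6)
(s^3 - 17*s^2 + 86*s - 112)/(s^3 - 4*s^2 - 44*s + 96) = (s - 7)/(s + 6)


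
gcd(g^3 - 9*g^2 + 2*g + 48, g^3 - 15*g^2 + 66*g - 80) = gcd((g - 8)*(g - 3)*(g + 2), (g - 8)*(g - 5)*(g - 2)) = g - 8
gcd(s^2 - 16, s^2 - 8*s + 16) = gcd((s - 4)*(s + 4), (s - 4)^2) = s - 4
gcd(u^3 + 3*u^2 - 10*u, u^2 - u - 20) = 1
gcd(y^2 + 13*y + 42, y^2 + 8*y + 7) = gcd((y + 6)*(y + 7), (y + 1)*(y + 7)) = y + 7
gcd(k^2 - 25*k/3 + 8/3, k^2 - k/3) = k - 1/3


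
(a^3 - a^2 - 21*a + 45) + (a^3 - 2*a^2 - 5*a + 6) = 2*a^3 - 3*a^2 - 26*a + 51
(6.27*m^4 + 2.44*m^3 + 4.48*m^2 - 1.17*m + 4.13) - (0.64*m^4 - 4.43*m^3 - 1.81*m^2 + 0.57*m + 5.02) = 5.63*m^4 + 6.87*m^3 + 6.29*m^2 - 1.74*m - 0.89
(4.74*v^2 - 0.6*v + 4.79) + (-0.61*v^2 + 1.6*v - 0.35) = 4.13*v^2 + 1.0*v + 4.44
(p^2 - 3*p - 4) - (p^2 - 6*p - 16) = 3*p + 12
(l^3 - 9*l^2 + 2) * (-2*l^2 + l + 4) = -2*l^5 + 19*l^4 - 5*l^3 - 40*l^2 + 2*l + 8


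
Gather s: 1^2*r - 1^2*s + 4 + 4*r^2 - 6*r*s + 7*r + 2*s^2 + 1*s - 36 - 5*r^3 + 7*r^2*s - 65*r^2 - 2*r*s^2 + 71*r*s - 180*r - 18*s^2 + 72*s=-5*r^3 - 61*r^2 - 172*r + s^2*(-2*r - 16) + s*(7*r^2 + 65*r + 72) - 32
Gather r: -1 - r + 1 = -r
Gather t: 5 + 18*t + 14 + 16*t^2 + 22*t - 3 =16*t^2 + 40*t + 16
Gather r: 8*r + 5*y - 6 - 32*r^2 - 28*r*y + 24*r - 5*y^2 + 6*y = -32*r^2 + r*(32 - 28*y) - 5*y^2 + 11*y - 6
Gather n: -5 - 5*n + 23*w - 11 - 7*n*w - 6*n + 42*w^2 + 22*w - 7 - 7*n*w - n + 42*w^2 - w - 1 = n*(-14*w - 12) + 84*w^2 + 44*w - 24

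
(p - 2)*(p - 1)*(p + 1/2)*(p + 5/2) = p^4 - 23*p^2/4 + 9*p/4 + 5/2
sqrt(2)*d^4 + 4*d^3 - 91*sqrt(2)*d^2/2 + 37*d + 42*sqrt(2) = (d - 7*sqrt(2)/2)*(d - sqrt(2))*(d + 6*sqrt(2))*(sqrt(2)*d + 1)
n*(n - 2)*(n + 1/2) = n^3 - 3*n^2/2 - n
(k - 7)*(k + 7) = k^2 - 49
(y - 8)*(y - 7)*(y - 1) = y^3 - 16*y^2 + 71*y - 56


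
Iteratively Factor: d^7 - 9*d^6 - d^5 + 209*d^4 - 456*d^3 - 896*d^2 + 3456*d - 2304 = (d - 4)*(d^6 - 5*d^5 - 21*d^4 + 125*d^3 + 44*d^2 - 720*d + 576) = (d - 4)*(d + 4)*(d^5 - 9*d^4 + 15*d^3 + 65*d^2 - 216*d + 144) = (d - 4)^2*(d + 4)*(d^4 - 5*d^3 - 5*d^2 + 45*d - 36) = (d - 4)^2*(d - 1)*(d + 4)*(d^3 - 4*d^2 - 9*d + 36) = (d - 4)^2*(d - 1)*(d + 3)*(d + 4)*(d^2 - 7*d + 12) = (d - 4)^3*(d - 1)*(d + 3)*(d + 4)*(d - 3)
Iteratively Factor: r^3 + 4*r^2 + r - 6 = (r - 1)*(r^2 + 5*r + 6) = (r - 1)*(r + 3)*(r + 2)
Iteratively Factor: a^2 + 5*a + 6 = (a + 3)*(a + 2)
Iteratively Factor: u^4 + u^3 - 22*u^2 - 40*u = (u)*(u^3 + u^2 - 22*u - 40) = u*(u - 5)*(u^2 + 6*u + 8) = u*(u - 5)*(u + 4)*(u + 2)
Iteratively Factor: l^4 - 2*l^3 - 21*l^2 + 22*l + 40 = (l + 4)*(l^3 - 6*l^2 + 3*l + 10) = (l + 1)*(l + 4)*(l^2 - 7*l + 10) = (l - 2)*(l + 1)*(l + 4)*(l - 5)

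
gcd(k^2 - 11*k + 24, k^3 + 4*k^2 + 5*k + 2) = 1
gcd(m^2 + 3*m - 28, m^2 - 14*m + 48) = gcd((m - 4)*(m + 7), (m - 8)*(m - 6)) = 1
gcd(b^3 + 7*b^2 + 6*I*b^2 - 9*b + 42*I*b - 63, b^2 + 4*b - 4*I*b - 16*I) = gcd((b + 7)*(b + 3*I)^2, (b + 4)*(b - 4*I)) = 1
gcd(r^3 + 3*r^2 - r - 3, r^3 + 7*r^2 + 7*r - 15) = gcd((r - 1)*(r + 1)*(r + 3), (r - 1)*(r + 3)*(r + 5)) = r^2 + 2*r - 3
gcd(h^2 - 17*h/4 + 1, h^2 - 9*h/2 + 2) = h - 4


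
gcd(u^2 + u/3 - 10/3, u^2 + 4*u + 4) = u + 2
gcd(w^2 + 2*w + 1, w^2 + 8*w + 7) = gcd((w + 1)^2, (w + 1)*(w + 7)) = w + 1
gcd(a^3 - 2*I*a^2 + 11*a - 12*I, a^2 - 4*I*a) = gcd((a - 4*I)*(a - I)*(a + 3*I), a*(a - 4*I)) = a - 4*I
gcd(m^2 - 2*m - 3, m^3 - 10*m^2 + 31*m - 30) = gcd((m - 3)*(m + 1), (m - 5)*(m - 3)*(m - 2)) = m - 3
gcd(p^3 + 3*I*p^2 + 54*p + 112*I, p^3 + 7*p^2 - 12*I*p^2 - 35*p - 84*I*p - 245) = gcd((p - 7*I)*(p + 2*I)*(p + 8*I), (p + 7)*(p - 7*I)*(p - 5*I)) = p - 7*I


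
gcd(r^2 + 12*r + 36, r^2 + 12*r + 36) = r^2 + 12*r + 36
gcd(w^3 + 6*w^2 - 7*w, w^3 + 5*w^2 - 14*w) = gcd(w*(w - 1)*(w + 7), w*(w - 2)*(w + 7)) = w^2 + 7*w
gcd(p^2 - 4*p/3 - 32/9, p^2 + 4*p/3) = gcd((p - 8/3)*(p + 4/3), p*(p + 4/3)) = p + 4/3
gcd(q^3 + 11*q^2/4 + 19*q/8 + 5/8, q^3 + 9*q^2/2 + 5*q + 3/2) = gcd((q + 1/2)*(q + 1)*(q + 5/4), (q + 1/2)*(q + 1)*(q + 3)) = q^2 + 3*q/2 + 1/2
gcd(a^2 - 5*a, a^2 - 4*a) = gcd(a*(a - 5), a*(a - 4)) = a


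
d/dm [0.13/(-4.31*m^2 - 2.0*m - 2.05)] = (1.1206*m + 0.26)/(4.31*m^2 + 2.0*m + 2.05)^2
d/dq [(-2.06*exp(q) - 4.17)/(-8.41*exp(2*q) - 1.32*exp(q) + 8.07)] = (-(2.06*exp(q) + 4.17)*(16.82*exp(q) + 1.32) + 17.3246*exp(2*q) + 2.7192*exp(q) - 16.6242)*exp(q)/(8.41*exp(2*q) + 1.32*exp(q) - 8.07)^2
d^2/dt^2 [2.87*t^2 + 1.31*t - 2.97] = 5.74000000000000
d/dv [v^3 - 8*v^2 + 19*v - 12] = 3*v^2 - 16*v + 19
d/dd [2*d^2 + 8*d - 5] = 4*d + 8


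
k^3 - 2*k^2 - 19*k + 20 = (k - 5)*(k - 1)*(k + 4)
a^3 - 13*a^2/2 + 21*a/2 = a*(a - 7/2)*(a - 3)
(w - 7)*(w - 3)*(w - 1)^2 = w^4 - 12*w^3 + 42*w^2 - 52*w + 21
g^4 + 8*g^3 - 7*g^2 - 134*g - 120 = (g - 4)*(g + 1)*(g + 5)*(g + 6)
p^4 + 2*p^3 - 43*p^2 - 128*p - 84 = (p - 7)*(p + 1)*(p + 2)*(p + 6)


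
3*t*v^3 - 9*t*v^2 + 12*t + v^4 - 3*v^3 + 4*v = (3*t + v)*(v - 2)^2*(v + 1)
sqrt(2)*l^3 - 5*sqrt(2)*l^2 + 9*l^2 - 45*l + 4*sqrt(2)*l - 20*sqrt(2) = (l - 5)*(l + 4*sqrt(2))*(sqrt(2)*l + 1)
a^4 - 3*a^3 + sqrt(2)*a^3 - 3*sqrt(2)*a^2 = a^2*(a - 3)*(a + sqrt(2))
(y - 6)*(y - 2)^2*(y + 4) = y^4 - 6*y^3 - 12*y^2 + 88*y - 96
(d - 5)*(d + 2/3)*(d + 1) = d^3 - 10*d^2/3 - 23*d/3 - 10/3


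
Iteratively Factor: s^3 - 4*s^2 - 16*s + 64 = (s + 4)*(s^2 - 8*s + 16) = (s - 4)*(s + 4)*(s - 4)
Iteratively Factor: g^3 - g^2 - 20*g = (g - 5)*(g^2 + 4*g) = (g - 5)*(g + 4)*(g)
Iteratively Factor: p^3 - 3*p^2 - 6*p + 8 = (p + 2)*(p^2 - 5*p + 4) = (p - 1)*(p + 2)*(p - 4)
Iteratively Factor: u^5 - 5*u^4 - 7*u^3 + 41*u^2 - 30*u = (u)*(u^4 - 5*u^3 - 7*u^2 + 41*u - 30) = u*(u - 5)*(u^3 - 7*u + 6) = u*(u - 5)*(u - 1)*(u^2 + u - 6) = u*(u - 5)*(u - 2)*(u - 1)*(u + 3)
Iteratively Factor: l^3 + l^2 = (l)*(l^2 + l) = l*(l + 1)*(l)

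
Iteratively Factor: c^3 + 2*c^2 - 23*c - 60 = (c - 5)*(c^2 + 7*c + 12) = (c - 5)*(c + 3)*(c + 4)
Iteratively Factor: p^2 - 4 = (p + 2)*(p - 2)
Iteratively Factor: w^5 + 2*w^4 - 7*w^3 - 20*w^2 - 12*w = (w - 3)*(w^4 + 5*w^3 + 8*w^2 + 4*w) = (w - 3)*(w + 1)*(w^3 + 4*w^2 + 4*w) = w*(w - 3)*(w + 1)*(w^2 + 4*w + 4) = w*(w - 3)*(w + 1)*(w + 2)*(w + 2)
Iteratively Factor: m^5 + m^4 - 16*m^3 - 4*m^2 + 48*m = (m + 2)*(m^4 - m^3 - 14*m^2 + 24*m) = m*(m + 2)*(m^3 - m^2 - 14*m + 24) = m*(m - 3)*(m + 2)*(m^2 + 2*m - 8) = m*(m - 3)*(m - 2)*(m + 2)*(m + 4)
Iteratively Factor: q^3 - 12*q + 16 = (q - 2)*(q^2 + 2*q - 8) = (q - 2)^2*(q + 4)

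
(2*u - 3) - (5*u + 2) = -3*u - 5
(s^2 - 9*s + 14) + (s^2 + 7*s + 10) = 2*s^2 - 2*s + 24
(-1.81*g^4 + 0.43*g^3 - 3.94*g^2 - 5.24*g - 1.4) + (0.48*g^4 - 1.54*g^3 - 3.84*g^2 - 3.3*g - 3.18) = -1.33*g^4 - 1.11*g^3 - 7.78*g^2 - 8.54*g - 4.58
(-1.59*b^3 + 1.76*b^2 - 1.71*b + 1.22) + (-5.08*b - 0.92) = -1.59*b^3 + 1.76*b^2 - 6.79*b + 0.3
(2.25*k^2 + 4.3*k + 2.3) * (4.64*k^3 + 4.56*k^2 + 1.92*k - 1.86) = 10.44*k^5 + 30.212*k^4 + 34.6*k^3 + 14.559*k^2 - 3.582*k - 4.278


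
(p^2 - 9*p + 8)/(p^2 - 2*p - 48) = (p - 1)/(p + 6)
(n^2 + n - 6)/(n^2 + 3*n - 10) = (n + 3)/(n + 5)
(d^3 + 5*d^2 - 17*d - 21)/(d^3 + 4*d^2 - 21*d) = (d + 1)/d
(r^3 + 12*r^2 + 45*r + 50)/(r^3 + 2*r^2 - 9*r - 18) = (r^2 + 10*r + 25)/(r^2 - 9)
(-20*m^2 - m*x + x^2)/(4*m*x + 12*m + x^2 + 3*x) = (-5*m + x)/(x + 3)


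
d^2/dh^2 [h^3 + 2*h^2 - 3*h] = 6*h + 4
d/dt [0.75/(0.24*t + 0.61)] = -0.18/(0.24*t + 0.61)^2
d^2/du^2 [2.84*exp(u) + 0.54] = 2.84*exp(u)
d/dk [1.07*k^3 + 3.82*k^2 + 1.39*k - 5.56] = 3.21*k^2 + 7.64*k + 1.39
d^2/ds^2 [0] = 0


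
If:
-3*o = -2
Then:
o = 2/3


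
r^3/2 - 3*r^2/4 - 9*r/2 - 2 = (r/2 + 1)*(r - 4)*(r + 1/2)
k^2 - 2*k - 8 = (k - 4)*(k + 2)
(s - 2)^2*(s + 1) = s^3 - 3*s^2 + 4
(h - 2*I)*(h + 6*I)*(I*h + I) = I*h^3 - 4*h^2 + I*h^2 - 4*h + 12*I*h + 12*I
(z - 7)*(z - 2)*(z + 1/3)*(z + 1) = z^4 - 23*z^3/3 + 7*z^2/3 + 47*z/3 + 14/3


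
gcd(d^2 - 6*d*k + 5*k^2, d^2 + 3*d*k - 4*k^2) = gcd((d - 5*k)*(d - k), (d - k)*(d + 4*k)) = d - k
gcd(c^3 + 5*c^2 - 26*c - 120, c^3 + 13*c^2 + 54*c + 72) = c^2 + 10*c + 24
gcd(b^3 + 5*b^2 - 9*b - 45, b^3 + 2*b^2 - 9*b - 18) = b^2 - 9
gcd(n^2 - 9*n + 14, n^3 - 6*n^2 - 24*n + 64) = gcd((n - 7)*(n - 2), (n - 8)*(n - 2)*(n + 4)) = n - 2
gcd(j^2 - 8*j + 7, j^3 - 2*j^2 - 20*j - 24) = 1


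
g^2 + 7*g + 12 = (g + 3)*(g + 4)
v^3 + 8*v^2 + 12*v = v*(v + 2)*(v + 6)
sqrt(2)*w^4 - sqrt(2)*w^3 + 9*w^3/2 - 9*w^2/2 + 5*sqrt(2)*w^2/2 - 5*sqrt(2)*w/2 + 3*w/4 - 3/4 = (w - 1)*(w + sqrt(2)/2)*(w + 3*sqrt(2)/2)*(sqrt(2)*w + 1/2)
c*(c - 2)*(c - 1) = c^3 - 3*c^2 + 2*c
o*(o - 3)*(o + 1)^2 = o^4 - o^3 - 5*o^2 - 3*o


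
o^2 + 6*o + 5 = (o + 1)*(o + 5)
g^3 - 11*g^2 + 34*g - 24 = (g - 6)*(g - 4)*(g - 1)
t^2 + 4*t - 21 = (t - 3)*(t + 7)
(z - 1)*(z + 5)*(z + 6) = z^3 + 10*z^2 + 19*z - 30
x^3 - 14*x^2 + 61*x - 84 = (x - 7)*(x - 4)*(x - 3)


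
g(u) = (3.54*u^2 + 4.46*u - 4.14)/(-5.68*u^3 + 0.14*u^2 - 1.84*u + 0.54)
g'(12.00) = 0.01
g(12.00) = -0.06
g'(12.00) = 0.01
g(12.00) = -0.06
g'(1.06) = -0.02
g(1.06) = -0.57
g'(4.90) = 0.03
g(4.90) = -0.15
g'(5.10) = 0.03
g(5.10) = -0.15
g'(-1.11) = -1.31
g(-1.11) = -0.45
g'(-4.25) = 0.01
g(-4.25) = 0.09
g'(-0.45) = -7.36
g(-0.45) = -2.84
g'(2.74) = 0.11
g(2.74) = -0.29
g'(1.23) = 0.16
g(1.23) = -0.55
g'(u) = (7.08*u + 4.46)/(-5.68*u^3 + 0.14*u^2 - 1.84*u + 0.54) + (3.54*u^2 + 4.46*u - 4.14)*(17.04*u^2 - 0.28*u + 1.84)/(-5.68*u^3 + 0.14*u^2 - 1.84*u + 0.54)^2 = (20.1072*u^4 + 50.6656*u^3 - 77.6836*u^2 + 4.9824*u - 5.2092)/(32.2624*u^6 - 1.5904*u^5 + 20.922*u^4 - 6.6496*u^3 + 3.5368*u^2 - 1.9872*u + 0.2916)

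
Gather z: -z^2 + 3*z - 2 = -z^2 + 3*z - 2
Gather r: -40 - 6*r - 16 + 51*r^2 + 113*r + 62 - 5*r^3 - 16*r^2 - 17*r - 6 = -5*r^3 + 35*r^2 + 90*r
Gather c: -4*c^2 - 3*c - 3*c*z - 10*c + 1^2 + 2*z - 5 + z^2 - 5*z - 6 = -4*c^2 + c*(-3*z - 13) + z^2 - 3*z - 10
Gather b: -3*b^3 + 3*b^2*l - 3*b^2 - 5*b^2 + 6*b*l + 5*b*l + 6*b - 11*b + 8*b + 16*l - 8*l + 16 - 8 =-3*b^3 + b^2*(3*l - 8) + b*(11*l + 3) + 8*l + 8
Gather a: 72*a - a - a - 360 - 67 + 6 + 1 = 70*a - 420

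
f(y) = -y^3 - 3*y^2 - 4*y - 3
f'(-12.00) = -364.00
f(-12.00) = 1341.00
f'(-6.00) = -76.00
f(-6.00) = 129.00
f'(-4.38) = -35.27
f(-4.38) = 40.99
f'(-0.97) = -1.00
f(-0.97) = -1.03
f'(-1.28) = -1.24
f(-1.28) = -0.70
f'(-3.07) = -13.85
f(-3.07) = 9.94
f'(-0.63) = -1.41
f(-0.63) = -1.42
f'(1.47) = -19.30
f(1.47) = -18.54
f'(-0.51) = -1.72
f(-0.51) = -1.61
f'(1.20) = -15.52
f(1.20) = -13.85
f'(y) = -3*y^2 - 6*y - 4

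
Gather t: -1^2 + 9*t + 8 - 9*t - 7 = 0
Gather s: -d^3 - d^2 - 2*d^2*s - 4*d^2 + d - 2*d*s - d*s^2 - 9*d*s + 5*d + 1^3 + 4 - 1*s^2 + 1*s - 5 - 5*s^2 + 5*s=-d^3 - 5*d^2 + 6*d + s^2*(-d - 6) + s*(-2*d^2 - 11*d + 6)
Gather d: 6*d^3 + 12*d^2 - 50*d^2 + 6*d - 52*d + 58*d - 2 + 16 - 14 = 6*d^3 - 38*d^2 + 12*d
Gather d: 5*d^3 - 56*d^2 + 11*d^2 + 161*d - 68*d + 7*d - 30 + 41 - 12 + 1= 5*d^3 - 45*d^2 + 100*d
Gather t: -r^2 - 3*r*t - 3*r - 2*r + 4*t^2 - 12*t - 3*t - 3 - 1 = -r^2 - 5*r + 4*t^2 + t*(-3*r - 15) - 4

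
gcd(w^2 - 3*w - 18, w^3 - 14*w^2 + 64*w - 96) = w - 6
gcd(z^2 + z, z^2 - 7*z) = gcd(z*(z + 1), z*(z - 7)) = z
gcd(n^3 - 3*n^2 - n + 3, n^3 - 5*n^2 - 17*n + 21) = n - 1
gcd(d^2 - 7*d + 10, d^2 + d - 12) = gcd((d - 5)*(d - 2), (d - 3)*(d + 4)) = 1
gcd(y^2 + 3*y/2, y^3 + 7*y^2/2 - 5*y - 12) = y + 3/2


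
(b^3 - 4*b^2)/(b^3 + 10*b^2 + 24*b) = b*(b - 4)/(b^2 + 10*b + 24)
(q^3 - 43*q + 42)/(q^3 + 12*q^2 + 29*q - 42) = (q - 6)/(q + 6)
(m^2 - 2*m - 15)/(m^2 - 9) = (m - 5)/(m - 3)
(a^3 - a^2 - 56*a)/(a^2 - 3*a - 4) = a*(-a^2 + a + 56)/(-a^2 + 3*a + 4)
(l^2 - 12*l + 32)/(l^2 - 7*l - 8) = (l - 4)/(l + 1)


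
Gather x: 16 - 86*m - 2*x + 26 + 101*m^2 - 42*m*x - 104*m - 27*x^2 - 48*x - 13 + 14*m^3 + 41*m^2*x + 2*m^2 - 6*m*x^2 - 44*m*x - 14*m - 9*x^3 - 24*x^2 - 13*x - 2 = 14*m^3 + 103*m^2 - 204*m - 9*x^3 + x^2*(-6*m - 51) + x*(41*m^2 - 86*m - 63) + 27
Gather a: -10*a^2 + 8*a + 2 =-10*a^2 + 8*a + 2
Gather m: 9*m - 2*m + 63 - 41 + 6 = 7*m + 28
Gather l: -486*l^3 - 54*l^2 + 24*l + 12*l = -486*l^3 - 54*l^2 + 36*l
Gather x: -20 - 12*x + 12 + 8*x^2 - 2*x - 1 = 8*x^2 - 14*x - 9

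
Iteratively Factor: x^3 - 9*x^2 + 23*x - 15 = (x - 5)*(x^2 - 4*x + 3) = (x - 5)*(x - 3)*(x - 1)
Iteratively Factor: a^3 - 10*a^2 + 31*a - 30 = (a - 2)*(a^2 - 8*a + 15) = (a - 5)*(a - 2)*(a - 3)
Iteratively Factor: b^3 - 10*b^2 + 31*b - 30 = (b - 3)*(b^2 - 7*b + 10) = (b - 3)*(b - 2)*(b - 5)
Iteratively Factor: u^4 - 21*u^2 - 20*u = (u)*(u^3 - 21*u - 20) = u*(u - 5)*(u^2 + 5*u + 4) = u*(u - 5)*(u + 4)*(u + 1)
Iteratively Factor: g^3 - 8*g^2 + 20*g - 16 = (g - 2)*(g^2 - 6*g + 8) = (g - 4)*(g - 2)*(g - 2)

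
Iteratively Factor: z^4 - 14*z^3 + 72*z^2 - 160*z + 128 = (z - 2)*(z^3 - 12*z^2 + 48*z - 64) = (z - 4)*(z - 2)*(z^2 - 8*z + 16) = (z - 4)^2*(z - 2)*(z - 4)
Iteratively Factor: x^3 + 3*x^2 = (x)*(x^2 + 3*x) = x*(x + 3)*(x)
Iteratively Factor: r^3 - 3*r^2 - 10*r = (r + 2)*(r^2 - 5*r) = r*(r + 2)*(r - 5)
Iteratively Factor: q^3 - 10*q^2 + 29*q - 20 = (q - 1)*(q^2 - 9*q + 20) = (q - 5)*(q - 1)*(q - 4)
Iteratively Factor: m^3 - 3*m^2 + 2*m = (m - 2)*(m^2 - m) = (m - 2)*(m - 1)*(m)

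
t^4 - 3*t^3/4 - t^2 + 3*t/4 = t*(t - 1)*(t - 3/4)*(t + 1)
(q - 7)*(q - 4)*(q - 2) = q^3 - 13*q^2 + 50*q - 56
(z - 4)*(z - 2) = z^2 - 6*z + 8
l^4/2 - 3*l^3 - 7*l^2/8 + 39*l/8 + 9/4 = (l/2 + 1/2)*(l - 6)*(l - 3/2)*(l + 1/2)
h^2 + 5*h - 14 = (h - 2)*(h + 7)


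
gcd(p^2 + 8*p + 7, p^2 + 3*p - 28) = p + 7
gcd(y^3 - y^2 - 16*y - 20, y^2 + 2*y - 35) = y - 5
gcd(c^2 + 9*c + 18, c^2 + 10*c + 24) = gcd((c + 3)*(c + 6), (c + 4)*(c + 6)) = c + 6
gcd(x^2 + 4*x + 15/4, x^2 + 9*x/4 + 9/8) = x + 3/2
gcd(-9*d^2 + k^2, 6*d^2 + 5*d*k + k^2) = 3*d + k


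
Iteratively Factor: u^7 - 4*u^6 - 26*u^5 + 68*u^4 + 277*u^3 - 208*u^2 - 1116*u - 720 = (u + 2)*(u^6 - 6*u^5 - 14*u^4 + 96*u^3 + 85*u^2 - 378*u - 360) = (u + 2)*(u + 3)*(u^5 - 9*u^4 + 13*u^3 + 57*u^2 - 86*u - 120) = (u - 4)*(u + 2)*(u + 3)*(u^4 - 5*u^3 - 7*u^2 + 29*u + 30) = (u - 4)*(u - 3)*(u + 2)*(u + 3)*(u^3 - 2*u^2 - 13*u - 10) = (u - 5)*(u - 4)*(u - 3)*(u + 2)*(u + 3)*(u^2 + 3*u + 2) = (u - 5)*(u - 4)*(u - 3)*(u + 1)*(u + 2)*(u + 3)*(u + 2)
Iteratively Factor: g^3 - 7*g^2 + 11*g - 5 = (g - 1)*(g^2 - 6*g + 5) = (g - 1)^2*(g - 5)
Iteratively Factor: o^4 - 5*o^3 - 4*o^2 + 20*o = (o + 2)*(o^3 - 7*o^2 + 10*o) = (o - 5)*(o + 2)*(o^2 - 2*o) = o*(o - 5)*(o + 2)*(o - 2)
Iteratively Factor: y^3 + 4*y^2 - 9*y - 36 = (y + 4)*(y^2 - 9) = (y - 3)*(y + 4)*(y + 3)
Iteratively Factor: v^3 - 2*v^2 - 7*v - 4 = (v - 4)*(v^2 + 2*v + 1) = (v - 4)*(v + 1)*(v + 1)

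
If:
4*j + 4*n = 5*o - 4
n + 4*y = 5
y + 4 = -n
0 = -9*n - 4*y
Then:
No Solution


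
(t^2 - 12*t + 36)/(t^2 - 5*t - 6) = (t - 6)/(t + 1)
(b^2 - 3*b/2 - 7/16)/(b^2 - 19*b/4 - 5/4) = (b - 7/4)/(b - 5)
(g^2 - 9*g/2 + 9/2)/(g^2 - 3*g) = (g - 3/2)/g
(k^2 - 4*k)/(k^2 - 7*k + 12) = k/(k - 3)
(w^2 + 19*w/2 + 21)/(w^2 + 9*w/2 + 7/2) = (w + 6)/(w + 1)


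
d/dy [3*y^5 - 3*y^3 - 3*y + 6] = 15*y^4 - 9*y^2 - 3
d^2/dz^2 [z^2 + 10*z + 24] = 2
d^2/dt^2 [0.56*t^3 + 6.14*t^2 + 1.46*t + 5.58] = 3.36*t + 12.28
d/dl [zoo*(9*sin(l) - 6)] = zoo*cos(l)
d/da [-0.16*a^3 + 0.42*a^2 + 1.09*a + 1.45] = -0.48*a^2 + 0.84*a + 1.09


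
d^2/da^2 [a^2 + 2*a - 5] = 2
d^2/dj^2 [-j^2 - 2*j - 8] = -2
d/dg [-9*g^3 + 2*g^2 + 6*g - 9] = -27*g^2 + 4*g + 6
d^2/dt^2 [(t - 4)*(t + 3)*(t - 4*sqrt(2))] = 6*t - 8*sqrt(2) - 2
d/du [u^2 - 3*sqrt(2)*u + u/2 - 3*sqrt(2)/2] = 2*u - 3*sqrt(2) + 1/2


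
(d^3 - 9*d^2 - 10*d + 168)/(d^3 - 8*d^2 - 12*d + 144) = (d - 7)/(d - 6)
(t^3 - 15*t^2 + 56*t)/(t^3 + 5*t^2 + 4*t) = (t^2 - 15*t + 56)/(t^2 + 5*t + 4)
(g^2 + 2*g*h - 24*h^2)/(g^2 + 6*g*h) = (g - 4*h)/g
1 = 1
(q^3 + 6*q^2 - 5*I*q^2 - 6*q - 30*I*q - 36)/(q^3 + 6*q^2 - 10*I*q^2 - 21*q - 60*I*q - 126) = (q - 2*I)/(q - 7*I)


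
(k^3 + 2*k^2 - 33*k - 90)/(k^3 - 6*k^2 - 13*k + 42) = (k^2 - k - 30)/(k^2 - 9*k + 14)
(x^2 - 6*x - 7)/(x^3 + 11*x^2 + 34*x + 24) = (x - 7)/(x^2 + 10*x + 24)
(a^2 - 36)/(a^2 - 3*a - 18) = (a + 6)/(a + 3)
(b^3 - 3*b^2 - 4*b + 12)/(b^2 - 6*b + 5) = (b^3 - 3*b^2 - 4*b + 12)/(b^2 - 6*b + 5)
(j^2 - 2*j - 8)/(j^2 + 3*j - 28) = (j + 2)/(j + 7)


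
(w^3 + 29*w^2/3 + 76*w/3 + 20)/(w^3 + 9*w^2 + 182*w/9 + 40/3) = 3*(w + 2)/(3*w + 4)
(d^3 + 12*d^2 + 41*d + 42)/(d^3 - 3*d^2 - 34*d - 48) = (d + 7)/(d - 8)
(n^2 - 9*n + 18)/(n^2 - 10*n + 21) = (n - 6)/(n - 7)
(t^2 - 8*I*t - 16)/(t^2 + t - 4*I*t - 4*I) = (t - 4*I)/(t + 1)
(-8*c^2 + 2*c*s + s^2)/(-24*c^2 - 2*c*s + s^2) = (-2*c + s)/(-6*c + s)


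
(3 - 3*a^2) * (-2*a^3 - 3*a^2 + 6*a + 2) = 6*a^5 + 9*a^4 - 24*a^3 - 15*a^2 + 18*a + 6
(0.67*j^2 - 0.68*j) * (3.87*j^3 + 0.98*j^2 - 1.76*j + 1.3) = 2.5929*j^5 - 1.975*j^4 - 1.8456*j^3 + 2.0678*j^2 - 0.884*j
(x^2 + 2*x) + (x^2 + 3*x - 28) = 2*x^2 + 5*x - 28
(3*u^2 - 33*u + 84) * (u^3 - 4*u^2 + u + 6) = 3*u^5 - 45*u^4 + 219*u^3 - 351*u^2 - 114*u + 504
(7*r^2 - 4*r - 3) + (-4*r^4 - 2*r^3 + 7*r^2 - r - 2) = -4*r^4 - 2*r^3 + 14*r^2 - 5*r - 5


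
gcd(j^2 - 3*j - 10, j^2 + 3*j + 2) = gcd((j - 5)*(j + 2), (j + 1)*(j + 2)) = j + 2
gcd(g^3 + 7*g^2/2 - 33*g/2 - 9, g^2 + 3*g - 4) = 1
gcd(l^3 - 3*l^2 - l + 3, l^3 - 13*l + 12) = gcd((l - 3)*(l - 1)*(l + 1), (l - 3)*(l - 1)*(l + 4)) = l^2 - 4*l + 3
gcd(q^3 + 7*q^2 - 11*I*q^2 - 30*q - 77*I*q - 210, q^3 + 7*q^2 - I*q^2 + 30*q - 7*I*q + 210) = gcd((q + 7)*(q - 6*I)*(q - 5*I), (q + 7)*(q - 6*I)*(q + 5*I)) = q^2 + q*(7 - 6*I) - 42*I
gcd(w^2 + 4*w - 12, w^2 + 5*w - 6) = w + 6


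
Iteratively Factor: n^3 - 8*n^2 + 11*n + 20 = (n - 4)*(n^2 - 4*n - 5) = (n - 5)*(n - 4)*(n + 1)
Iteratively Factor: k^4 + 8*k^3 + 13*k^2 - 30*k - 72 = (k + 4)*(k^3 + 4*k^2 - 3*k - 18) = (k + 3)*(k + 4)*(k^2 + k - 6) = (k - 2)*(k + 3)*(k + 4)*(k + 3)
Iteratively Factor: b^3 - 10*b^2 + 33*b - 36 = (b - 4)*(b^2 - 6*b + 9) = (b - 4)*(b - 3)*(b - 3)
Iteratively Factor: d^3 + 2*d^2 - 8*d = (d + 4)*(d^2 - 2*d) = d*(d + 4)*(d - 2)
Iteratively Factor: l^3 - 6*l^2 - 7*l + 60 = (l - 5)*(l^2 - l - 12) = (l - 5)*(l + 3)*(l - 4)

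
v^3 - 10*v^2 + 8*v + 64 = (v - 8)*(v - 4)*(v + 2)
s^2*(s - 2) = s^3 - 2*s^2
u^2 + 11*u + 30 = (u + 5)*(u + 6)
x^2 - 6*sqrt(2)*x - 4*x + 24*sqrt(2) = (x - 4)*(x - 6*sqrt(2))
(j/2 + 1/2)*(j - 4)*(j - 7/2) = j^3/2 - 13*j^2/4 + 13*j/4 + 7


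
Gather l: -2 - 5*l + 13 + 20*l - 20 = 15*l - 9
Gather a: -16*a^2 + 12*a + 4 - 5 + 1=-16*a^2 + 12*a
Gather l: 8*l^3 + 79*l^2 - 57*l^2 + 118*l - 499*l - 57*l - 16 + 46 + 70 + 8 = 8*l^3 + 22*l^2 - 438*l + 108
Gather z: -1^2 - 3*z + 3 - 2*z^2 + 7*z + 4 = -2*z^2 + 4*z + 6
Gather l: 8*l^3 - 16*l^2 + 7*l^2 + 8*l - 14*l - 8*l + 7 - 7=8*l^3 - 9*l^2 - 14*l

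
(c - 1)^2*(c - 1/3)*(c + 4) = c^4 + 5*c^3/3 - 23*c^2/3 + 19*c/3 - 4/3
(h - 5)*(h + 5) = h^2 - 25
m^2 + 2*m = m*(m + 2)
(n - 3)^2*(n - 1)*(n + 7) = n^4 - 34*n^2 + 96*n - 63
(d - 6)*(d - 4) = d^2 - 10*d + 24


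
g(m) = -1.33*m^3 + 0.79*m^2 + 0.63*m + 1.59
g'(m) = -3.99*m^2 + 1.58*m + 0.63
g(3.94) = -65.01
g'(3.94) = -55.08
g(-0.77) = 2.18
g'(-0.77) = -2.95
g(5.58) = -201.37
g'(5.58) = -114.79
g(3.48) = -42.70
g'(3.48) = -42.19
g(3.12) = -29.15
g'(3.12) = -33.28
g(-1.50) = 6.91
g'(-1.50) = -10.72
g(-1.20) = 4.27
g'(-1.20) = -7.01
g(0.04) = 1.62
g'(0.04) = 0.69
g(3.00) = -25.32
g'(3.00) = -30.54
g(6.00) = -253.47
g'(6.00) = -133.53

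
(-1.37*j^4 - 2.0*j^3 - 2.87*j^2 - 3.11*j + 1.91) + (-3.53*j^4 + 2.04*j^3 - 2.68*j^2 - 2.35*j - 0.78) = -4.9*j^4 + 0.04*j^3 - 5.55*j^2 - 5.46*j + 1.13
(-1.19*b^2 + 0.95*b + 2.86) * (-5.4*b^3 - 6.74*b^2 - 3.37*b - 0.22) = 6.426*b^5 + 2.8906*b^4 - 17.8367*b^3 - 22.2161*b^2 - 9.8472*b - 0.6292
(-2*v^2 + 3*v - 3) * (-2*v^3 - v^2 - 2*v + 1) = 4*v^5 - 4*v^4 + 7*v^3 - 5*v^2 + 9*v - 3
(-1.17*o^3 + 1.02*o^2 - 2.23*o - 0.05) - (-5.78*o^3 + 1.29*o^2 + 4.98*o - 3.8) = 4.61*o^3 - 0.27*o^2 - 7.21*o + 3.75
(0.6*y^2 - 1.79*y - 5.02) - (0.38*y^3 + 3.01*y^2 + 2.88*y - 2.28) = -0.38*y^3 - 2.41*y^2 - 4.67*y - 2.74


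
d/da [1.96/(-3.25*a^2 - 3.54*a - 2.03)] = (12.74*a + 6.9384)/(3.25*a^2 + 3.54*a + 2.03)^2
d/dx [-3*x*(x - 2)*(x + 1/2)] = -9*x^2 + 9*x + 3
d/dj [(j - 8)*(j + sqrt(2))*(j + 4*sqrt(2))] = 3*j^2 - 16*j + 10*sqrt(2)*j - 40*sqrt(2) + 8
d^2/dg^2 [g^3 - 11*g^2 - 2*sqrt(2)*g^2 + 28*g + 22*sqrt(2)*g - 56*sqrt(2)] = 6*g - 22 - 4*sqrt(2)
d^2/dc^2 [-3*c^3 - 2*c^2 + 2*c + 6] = -18*c - 4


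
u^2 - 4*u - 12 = (u - 6)*(u + 2)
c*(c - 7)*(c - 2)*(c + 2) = c^4 - 7*c^3 - 4*c^2 + 28*c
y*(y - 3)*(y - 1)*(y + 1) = y^4 - 3*y^3 - y^2 + 3*y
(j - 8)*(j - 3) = j^2 - 11*j + 24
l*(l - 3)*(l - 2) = l^3 - 5*l^2 + 6*l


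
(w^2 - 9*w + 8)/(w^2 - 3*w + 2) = (w - 8)/(w - 2)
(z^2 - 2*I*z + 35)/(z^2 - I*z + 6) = (z^2 - 2*I*z + 35)/(z^2 - I*z + 6)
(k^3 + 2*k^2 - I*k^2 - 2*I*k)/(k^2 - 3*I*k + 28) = k*(k^2 + k*(2 - I) - 2*I)/(k^2 - 3*I*k + 28)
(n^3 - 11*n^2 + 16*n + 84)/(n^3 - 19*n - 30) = (n^2 - 13*n + 42)/(n^2 - 2*n - 15)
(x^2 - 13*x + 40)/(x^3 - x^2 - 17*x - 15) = (x - 8)/(x^2 + 4*x + 3)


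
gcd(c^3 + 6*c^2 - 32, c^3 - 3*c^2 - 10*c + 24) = c - 2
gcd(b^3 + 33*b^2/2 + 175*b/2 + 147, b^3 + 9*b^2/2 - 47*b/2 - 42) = b + 7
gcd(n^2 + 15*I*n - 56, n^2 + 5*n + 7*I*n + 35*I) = n + 7*I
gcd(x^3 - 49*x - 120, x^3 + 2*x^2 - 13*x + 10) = x + 5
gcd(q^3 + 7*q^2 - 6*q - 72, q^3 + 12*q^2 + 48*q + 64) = q + 4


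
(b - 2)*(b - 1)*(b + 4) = b^3 + b^2 - 10*b + 8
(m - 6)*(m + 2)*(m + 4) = m^3 - 28*m - 48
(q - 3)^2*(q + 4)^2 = q^4 + 2*q^3 - 23*q^2 - 24*q + 144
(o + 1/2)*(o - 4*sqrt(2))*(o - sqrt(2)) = o^3 - 5*sqrt(2)*o^2 + o^2/2 - 5*sqrt(2)*o/2 + 8*o + 4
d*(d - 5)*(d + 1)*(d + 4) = d^4 - 21*d^2 - 20*d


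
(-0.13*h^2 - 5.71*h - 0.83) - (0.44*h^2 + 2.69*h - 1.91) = -0.57*h^2 - 8.4*h + 1.08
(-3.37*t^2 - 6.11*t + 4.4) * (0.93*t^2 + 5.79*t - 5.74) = -3.1341*t^4 - 25.1946*t^3 - 11.9411*t^2 + 60.5474*t - 25.256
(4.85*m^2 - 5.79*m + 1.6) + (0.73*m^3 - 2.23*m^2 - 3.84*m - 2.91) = 0.73*m^3 + 2.62*m^2 - 9.63*m - 1.31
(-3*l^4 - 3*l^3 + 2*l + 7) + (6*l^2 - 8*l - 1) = -3*l^4 - 3*l^3 + 6*l^2 - 6*l + 6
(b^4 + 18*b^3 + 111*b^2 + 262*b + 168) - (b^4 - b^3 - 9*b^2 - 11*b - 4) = 19*b^3 + 120*b^2 + 273*b + 172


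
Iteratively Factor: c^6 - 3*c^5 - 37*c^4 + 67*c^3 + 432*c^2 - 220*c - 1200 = (c + 4)*(c^5 - 7*c^4 - 9*c^3 + 103*c^2 + 20*c - 300) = (c - 2)*(c + 4)*(c^4 - 5*c^3 - 19*c^2 + 65*c + 150) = (c - 5)*(c - 2)*(c + 4)*(c^3 - 19*c - 30) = (c - 5)^2*(c - 2)*(c + 4)*(c^2 + 5*c + 6) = (c - 5)^2*(c - 2)*(c + 3)*(c + 4)*(c + 2)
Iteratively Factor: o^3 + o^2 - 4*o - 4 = (o - 2)*(o^2 + 3*o + 2) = (o - 2)*(o + 2)*(o + 1)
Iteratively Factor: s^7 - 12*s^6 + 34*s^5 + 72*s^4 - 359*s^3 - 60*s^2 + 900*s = (s - 3)*(s^6 - 9*s^5 + 7*s^4 + 93*s^3 - 80*s^2 - 300*s) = (s - 5)*(s - 3)*(s^5 - 4*s^4 - 13*s^3 + 28*s^2 + 60*s) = (s - 5)*(s - 3)^2*(s^4 - s^3 - 16*s^2 - 20*s) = (s - 5)*(s - 3)^2*(s + 2)*(s^3 - 3*s^2 - 10*s) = (s - 5)*(s - 3)^2*(s + 2)^2*(s^2 - 5*s) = s*(s - 5)*(s - 3)^2*(s + 2)^2*(s - 5)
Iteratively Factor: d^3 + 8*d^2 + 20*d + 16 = (d + 2)*(d^2 + 6*d + 8) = (d + 2)^2*(d + 4)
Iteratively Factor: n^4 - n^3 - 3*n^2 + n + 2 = (n + 1)*(n^3 - 2*n^2 - n + 2) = (n - 1)*(n + 1)*(n^2 - n - 2) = (n - 2)*(n - 1)*(n + 1)*(n + 1)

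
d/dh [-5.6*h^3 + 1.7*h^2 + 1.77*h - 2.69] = -16.8*h^2 + 3.4*h + 1.77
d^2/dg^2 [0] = 0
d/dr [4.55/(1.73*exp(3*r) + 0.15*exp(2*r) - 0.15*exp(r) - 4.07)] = (-23.6145*exp(2*r) - 1.365*exp(r) + 0.6825)*exp(r)/(1.73*exp(3*r) + 0.15*exp(2*r) - 0.15*exp(r) - 4.07)^2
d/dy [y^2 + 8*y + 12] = 2*y + 8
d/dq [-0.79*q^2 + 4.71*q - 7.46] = 4.71 - 1.58*q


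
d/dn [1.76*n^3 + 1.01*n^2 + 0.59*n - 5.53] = 5.28*n^2 + 2.02*n + 0.59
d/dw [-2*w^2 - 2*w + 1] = -4*w - 2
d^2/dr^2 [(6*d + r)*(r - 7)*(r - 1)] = 12*d + 6*r - 16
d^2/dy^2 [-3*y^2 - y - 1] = -6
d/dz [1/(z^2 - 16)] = -2*z/(z^2 - 16)^2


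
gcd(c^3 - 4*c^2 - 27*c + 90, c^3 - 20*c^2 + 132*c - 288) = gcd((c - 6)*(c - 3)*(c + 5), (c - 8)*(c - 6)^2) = c - 6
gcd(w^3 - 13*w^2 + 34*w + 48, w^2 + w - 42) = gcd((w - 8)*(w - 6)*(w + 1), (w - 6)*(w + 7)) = w - 6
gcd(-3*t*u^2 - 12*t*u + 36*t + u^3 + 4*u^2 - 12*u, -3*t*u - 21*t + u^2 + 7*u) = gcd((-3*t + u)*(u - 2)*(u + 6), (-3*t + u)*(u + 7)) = 3*t - u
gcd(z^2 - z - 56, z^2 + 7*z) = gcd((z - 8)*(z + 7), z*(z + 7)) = z + 7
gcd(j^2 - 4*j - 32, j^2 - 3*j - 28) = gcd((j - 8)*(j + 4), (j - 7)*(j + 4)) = j + 4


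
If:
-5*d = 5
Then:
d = -1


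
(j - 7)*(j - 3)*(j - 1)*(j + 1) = j^4 - 10*j^3 + 20*j^2 + 10*j - 21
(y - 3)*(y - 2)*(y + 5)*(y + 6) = y^4 + 6*y^3 - 19*y^2 - 84*y + 180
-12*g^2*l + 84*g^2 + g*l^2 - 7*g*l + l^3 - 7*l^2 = (-3*g + l)*(4*g + l)*(l - 7)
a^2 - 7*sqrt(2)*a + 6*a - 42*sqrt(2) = (a + 6)*(a - 7*sqrt(2))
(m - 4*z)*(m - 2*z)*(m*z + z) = m^3*z - 6*m^2*z^2 + m^2*z + 8*m*z^3 - 6*m*z^2 + 8*z^3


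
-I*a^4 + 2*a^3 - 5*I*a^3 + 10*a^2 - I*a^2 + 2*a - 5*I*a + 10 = (a + 5)*(a - I)*(a + 2*I)*(-I*a + 1)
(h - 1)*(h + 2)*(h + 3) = h^3 + 4*h^2 + h - 6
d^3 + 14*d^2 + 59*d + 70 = (d + 2)*(d + 5)*(d + 7)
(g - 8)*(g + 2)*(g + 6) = g^3 - 52*g - 96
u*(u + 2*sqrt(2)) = u^2 + 2*sqrt(2)*u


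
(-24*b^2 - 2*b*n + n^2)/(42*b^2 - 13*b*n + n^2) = (-4*b - n)/(7*b - n)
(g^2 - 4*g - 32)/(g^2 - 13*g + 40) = (g + 4)/(g - 5)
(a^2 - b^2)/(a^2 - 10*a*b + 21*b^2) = (a^2 - b^2)/(a^2 - 10*a*b + 21*b^2)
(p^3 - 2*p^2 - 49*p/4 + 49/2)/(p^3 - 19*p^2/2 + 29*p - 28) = (p + 7/2)/(p - 4)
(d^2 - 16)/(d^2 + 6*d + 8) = (d - 4)/(d + 2)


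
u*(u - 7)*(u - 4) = u^3 - 11*u^2 + 28*u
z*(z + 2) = z^2 + 2*z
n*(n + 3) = n^2 + 3*n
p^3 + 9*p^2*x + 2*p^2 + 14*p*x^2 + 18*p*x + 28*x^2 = (p + 2)*(p + 2*x)*(p + 7*x)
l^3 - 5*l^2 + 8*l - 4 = (l - 2)^2*(l - 1)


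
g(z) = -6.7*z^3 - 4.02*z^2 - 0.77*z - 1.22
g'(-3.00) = -157.55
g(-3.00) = 145.81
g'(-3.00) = -157.55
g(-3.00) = 145.81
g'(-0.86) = -8.72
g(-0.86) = 0.73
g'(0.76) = -18.49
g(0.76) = -7.07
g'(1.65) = -68.76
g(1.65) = -43.53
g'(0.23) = -3.68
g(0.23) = -1.69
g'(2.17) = -112.87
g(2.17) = -90.28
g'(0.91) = -24.73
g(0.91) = -10.30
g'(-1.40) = -28.91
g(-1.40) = 10.36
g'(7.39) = -1157.89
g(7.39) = -2930.46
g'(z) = -20.1*z^2 - 8.04*z - 0.77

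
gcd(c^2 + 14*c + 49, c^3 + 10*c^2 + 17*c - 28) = c + 7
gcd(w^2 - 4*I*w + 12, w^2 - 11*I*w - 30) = w - 6*I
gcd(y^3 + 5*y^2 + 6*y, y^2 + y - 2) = y + 2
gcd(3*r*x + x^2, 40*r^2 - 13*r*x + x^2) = 1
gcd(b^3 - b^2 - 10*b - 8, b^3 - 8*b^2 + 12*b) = 1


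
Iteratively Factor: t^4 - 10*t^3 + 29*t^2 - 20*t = (t - 4)*(t^3 - 6*t^2 + 5*t) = (t - 4)*(t - 1)*(t^2 - 5*t) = t*(t - 4)*(t - 1)*(t - 5)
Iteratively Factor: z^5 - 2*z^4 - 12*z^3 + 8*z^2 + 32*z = (z + 2)*(z^4 - 4*z^3 - 4*z^2 + 16*z) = z*(z + 2)*(z^3 - 4*z^2 - 4*z + 16) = z*(z - 4)*(z + 2)*(z^2 - 4) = z*(z - 4)*(z + 2)^2*(z - 2)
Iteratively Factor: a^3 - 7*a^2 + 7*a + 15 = (a - 5)*(a^2 - 2*a - 3) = (a - 5)*(a - 3)*(a + 1)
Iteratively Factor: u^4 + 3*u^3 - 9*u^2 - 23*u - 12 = (u - 3)*(u^3 + 6*u^2 + 9*u + 4) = (u - 3)*(u + 1)*(u^2 + 5*u + 4) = (u - 3)*(u + 1)*(u + 4)*(u + 1)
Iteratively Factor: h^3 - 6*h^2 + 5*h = (h - 1)*(h^2 - 5*h) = (h - 5)*(h - 1)*(h)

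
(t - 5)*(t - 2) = t^2 - 7*t + 10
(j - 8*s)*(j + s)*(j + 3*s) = j^3 - 4*j^2*s - 29*j*s^2 - 24*s^3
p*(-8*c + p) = -8*c*p + p^2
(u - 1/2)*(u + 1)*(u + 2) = u^3 + 5*u^2/2 + u/2 - 1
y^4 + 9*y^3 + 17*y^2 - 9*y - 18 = (y - 1)*(y + 1)*(y + 3)*(y + 6)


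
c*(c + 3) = c^2 + 3*c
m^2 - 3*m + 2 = (m - 2)*(m - 1)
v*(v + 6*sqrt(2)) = v^2 + 6*sqrt(2)*v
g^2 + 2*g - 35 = (g - 5)*(g + 7)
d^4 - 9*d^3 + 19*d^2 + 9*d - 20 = (d - 5)*(d - 4)*(d - 1)*(d + 1)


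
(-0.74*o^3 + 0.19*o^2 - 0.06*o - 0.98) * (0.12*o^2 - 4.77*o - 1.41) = -0.0888*o^5 + 3.5526*o^4 + 0.1299*o^3 - 0.0993*o^2 + 4.7592*o + 1.3818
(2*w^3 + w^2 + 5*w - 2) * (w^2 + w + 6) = 2*w^5 + 3*w^4 + 18*w^3 + 9*w^2 + 28*w - 12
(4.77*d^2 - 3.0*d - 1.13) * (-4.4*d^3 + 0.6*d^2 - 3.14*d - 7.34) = -20.988*d^5 + 16.062*d^4 - 11.8058*d^3 - 26.2698*d^2 + 25.5682*d + 8.2942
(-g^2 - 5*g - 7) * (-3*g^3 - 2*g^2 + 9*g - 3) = 3*g^5 + 17*g^4 + 22*g^3 - 28*g^2 - 48*g + 21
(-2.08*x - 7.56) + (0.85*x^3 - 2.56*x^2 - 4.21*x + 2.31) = 0.85*x^3 - 2.56*x^2 - 6.29*x - 5.25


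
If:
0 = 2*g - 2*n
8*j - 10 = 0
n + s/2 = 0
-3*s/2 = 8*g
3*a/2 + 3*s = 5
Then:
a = 10/3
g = 0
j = 5/4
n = 0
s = 0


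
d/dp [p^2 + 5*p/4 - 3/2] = 2*p + 5/4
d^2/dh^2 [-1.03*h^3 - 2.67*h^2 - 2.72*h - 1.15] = -6.18*h - 5.34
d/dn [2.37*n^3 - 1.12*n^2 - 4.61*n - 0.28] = 7.11*n^2 - 2.24*n - 4.61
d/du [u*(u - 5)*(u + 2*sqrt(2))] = 3*u^2 - 10*u + 4*sqrt(2)*u - 10*sqrt(2)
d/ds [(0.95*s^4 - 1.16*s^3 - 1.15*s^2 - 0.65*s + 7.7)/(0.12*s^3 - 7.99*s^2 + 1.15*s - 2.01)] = (0.114*s^6 - 15.181*s^5 + 12.6839*s^4 - 10.15*s^3 - 2.2932*s^2 + 127.669*s - 7.5485)/(0.0144*s^6 - 1.9176*s^5 + 64.1161*s^4 - 18.8594*s^3 + 33.4423*s^2 - 4.623*s + 4.0401)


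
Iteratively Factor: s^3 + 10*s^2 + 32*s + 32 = (s + 2)*(s^2 + 8*s + 16) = (s + 2)*(s + 4)*(s + 4)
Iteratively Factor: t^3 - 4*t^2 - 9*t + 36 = (t - 3)*(t^2 - t - 12) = (t - 4)*(t - 3)*(t + 3)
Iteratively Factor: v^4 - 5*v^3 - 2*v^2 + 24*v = (v - 4)*(v^3 - v^2 - 6*v) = (v - 4)*(v - 3)*(v^2 + 2*v) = (v - 4)*(v - 3)*(v + 2)*(v)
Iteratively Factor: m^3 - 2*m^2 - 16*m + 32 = (m + 4)*(m^2 - 6*m + 8) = (m - 2)*(m + 4)*(m - 4)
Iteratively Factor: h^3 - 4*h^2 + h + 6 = (h - 3)*(h^2 - h - 2) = (h - 3)*(h - 2)*(h + 1)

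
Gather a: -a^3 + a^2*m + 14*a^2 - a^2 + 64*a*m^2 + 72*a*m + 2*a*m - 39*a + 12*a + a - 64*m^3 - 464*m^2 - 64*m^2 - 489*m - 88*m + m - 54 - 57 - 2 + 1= -a^3 + a^2*(m + 13) + a*(64*m^2 + 74*m - 26) - 64*m^3 - 528*m^2 - 576*m - 112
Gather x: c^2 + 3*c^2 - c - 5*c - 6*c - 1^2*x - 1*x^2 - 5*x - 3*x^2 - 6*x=4*c^2 - 12*c - 4*x^2 - 12*x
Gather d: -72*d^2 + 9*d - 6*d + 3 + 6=-72*d^2 + 3*d + 9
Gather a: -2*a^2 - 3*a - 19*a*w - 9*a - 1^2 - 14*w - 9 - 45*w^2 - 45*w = -2*a^2 + a*(-19*w - 12) - 45*w^2 - 59*w - 10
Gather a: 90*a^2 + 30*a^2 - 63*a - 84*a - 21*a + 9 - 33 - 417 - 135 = 120*a^2 - 168*a - 576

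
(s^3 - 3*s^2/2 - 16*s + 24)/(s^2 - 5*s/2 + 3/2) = (s^2 - 16)/(s - 1)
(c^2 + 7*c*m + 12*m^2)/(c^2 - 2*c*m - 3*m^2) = (c^2 + 7*c*m + 12*m^2)/(c^2 - 2*c*m - 3*m^2)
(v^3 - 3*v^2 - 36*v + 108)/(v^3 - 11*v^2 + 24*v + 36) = (v^2 + 3*v - 18)/(v^2 - 5*v - 6)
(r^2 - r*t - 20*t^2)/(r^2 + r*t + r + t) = (r^2 - r*t - 20*t^2)/(r^2 + r*t + r + t)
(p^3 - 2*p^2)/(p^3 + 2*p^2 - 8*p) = p/(p + 4)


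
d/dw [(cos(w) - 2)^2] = 2*(2 - cos(w))*sin(w)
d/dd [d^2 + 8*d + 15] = 2*d + 8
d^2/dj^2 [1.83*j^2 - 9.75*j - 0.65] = 3.66000000000000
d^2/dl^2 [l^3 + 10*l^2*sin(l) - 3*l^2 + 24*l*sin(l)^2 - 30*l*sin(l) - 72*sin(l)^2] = -10*l^2*sin(l) + 30*l*sin(l) + 40*l*cos(l) + 48*l*cos(2*l) + 6*l + 20*sin(l) + 48*sin(2*l) - 60*cos(l) - 144*cos(2*l) - 6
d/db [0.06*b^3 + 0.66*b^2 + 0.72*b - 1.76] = 0.18*b^2 + 1.32*b + 0.72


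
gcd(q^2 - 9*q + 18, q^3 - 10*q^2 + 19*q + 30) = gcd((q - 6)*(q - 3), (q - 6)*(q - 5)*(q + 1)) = q - 6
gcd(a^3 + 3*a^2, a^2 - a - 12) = a + 3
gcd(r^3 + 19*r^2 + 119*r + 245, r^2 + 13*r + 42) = r + 7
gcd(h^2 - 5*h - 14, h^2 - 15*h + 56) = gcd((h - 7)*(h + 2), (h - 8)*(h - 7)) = h - 7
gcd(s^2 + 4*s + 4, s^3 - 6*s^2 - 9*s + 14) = s + 2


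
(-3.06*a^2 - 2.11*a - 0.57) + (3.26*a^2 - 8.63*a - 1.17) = 0.2*a^2 - 10.74*a - 1.74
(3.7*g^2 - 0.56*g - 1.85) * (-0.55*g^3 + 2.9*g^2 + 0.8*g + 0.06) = -2.035*g^5 + 11.038*g^4 + 2.3535*g^3 - 5.591*g^2 - 1.5136*g - 0.111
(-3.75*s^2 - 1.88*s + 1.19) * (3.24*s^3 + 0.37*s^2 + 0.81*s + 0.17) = -12.15*s^5 - 7.4787*s^4 + 0.1225*s^3 - 1.72*s^2 + 0.6443*s + 0.2023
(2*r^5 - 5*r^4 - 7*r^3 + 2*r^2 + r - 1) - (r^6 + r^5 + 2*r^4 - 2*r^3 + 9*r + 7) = -r^6 + r^5 - 7*r^4 - 5*r^3 + 2*r^2 - 8*r - 8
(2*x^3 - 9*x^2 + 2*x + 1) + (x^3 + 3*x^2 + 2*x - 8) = 3*x^3 - 6*x^2 + 4*x - 7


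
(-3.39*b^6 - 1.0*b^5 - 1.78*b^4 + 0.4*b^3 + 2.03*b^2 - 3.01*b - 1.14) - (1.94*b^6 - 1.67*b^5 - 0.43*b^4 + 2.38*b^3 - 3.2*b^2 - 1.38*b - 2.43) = -5.33*b^6 + 0.67*b^5 - 1.35*b^4 - 1.98*b^3 + 5.23*b^2 - 1.63*b + 1.29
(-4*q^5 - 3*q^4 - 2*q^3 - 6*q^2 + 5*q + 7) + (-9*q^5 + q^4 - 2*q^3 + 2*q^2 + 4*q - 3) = -13*q^5 - 2*q^4 - 4*q^3 - 4*q^2 + 9*q + 4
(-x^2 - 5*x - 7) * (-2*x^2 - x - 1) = 2*x^4 + 11*x^3 + 20*x^2 + 12*x + 7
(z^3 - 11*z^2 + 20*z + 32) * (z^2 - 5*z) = z^5 - 16*z^4 + 75*z^3 - 68*z^2 - 160*z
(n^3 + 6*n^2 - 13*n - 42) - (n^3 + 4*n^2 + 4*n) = 2*n^2 - 17*n - 42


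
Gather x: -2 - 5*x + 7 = 5 - 5*x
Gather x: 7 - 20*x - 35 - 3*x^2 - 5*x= -3*x^2 - 25*x - 28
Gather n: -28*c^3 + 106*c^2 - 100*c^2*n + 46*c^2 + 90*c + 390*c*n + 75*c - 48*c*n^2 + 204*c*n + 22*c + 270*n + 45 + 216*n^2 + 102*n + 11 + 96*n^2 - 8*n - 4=-28*c^3 + 152*c^2 + 187*c + n^2*(312 - 48*c) + n*(-100*c^2 + 594*c + 364) + 52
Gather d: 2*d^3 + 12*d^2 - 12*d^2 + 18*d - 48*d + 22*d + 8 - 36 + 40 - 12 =2*d^3 - 8*d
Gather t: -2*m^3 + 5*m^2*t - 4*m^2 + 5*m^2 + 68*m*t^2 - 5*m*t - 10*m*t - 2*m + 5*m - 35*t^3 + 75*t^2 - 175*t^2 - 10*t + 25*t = -2*m^3 + m^2 + 3*m - 35*t^3 + t^2*(68*m - 100) + t*(5*m^2 - 15*m + 15)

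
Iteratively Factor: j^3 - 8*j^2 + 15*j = (j - 3)*(j^2 - 5*j) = j*(j - 3)*(j - 5)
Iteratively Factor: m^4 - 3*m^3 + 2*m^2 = (m)*(m^3 - 3*m^2 + 2*m) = m*(m - 2)*(m^2 - m) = m^2*(m - 2)*(m - 1)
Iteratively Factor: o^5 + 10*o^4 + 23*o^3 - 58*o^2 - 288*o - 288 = (o + 4)*(o^4 + 6*o^3 - o^2 - 54*o - 72) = (o + 4)^2*(o^3 + 2*o^2 - 9*o - 18) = (o - 3)*(o + 4)^2*(o^2 + 5*o + 6) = (o - 3)*(o + 3)*(o + 4)^2*(o + 2)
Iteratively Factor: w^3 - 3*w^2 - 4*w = (w)*(w^2 - 3*w - 4) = w*(w - 4)*(w + 1)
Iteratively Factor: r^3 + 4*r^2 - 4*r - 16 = (r + 4)*(r^2 - 4) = (r + 2)*(r + 4)*(r - 2)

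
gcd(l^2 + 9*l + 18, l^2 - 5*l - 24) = l + 3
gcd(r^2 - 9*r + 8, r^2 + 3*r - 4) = r - 1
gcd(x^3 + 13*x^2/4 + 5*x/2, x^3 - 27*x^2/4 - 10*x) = x^2 + 5*x/4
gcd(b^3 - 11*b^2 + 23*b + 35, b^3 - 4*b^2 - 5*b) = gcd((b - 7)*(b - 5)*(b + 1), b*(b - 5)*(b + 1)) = b^2 - 4*b - 5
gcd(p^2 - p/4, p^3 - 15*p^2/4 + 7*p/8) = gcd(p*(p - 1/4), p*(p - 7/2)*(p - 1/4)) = p^2 - p/4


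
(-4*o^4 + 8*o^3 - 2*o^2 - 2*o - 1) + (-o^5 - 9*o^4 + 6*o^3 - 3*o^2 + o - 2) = -o^5 - 13*o^4 + 14*o^3 - 5*o^2 - o - 3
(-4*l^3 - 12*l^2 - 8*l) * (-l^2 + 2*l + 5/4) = 4*l^5 + 4*l^4 - 21*l^3 - 31*l^2 - 10*l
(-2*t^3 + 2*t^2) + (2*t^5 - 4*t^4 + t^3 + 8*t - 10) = 2*t^5 - 4*t^4 - t^3 + 2*t^2 + 8*t - 10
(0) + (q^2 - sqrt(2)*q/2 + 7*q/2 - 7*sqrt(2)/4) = q^2 - sqrt(2)*q/2 + 7*q/2 - 7*sqrt(2)/4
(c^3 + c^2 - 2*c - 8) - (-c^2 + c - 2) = c^3 + 2*c^2 - 3*c - 6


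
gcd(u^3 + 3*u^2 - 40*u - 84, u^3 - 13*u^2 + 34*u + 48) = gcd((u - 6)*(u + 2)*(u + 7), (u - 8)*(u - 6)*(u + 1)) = u - 6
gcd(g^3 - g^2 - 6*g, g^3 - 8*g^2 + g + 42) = g^2 - g - 6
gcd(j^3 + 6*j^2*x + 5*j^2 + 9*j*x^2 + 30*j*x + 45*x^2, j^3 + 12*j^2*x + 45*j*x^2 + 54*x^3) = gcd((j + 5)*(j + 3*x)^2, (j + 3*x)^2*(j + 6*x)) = j^2 + 6*j*x + 9*x^2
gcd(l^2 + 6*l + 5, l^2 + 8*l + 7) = l + 1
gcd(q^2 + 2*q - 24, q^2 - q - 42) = q + 6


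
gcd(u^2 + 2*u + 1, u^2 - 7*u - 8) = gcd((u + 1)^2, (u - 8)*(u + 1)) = u + 1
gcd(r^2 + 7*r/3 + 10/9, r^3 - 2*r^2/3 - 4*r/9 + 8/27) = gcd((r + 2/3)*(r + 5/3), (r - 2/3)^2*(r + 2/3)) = r + 2/3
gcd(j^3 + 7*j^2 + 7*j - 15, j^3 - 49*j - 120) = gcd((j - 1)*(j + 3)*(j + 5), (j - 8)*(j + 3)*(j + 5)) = j^2 + 8*j + 15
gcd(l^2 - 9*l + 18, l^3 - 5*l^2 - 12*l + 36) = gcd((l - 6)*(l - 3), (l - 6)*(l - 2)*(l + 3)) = l - 6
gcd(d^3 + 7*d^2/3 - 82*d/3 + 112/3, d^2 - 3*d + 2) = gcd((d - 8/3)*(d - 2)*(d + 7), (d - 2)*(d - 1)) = d - 2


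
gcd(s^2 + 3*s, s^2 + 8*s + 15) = s + 3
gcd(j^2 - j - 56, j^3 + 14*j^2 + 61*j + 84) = j + 7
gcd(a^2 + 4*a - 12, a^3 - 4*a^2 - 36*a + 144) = a + 6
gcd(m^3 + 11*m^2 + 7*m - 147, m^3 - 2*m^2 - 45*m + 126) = m^2 + 4*m - 21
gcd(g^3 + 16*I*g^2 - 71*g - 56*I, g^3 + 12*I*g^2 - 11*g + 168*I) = g^2 + 15*I*g - 56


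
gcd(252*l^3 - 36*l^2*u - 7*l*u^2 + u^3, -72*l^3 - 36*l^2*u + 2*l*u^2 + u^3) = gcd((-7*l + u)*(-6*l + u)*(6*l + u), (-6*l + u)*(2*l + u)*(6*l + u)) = -36*l^2 + u^2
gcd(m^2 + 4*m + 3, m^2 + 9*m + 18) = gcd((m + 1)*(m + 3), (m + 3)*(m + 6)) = m + 3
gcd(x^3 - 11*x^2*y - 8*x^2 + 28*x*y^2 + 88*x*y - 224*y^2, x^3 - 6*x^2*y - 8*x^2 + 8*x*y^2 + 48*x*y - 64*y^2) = x^2 - 4*x*y - 8*x + 32*y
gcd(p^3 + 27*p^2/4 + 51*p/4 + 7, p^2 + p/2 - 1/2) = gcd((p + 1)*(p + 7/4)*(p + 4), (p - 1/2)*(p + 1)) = p + 1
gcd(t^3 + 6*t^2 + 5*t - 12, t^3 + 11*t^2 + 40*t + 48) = t^2 + 7*t + 12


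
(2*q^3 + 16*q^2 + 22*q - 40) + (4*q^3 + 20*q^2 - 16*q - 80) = 6*q^3 + 36*q^2 + 6*q - 120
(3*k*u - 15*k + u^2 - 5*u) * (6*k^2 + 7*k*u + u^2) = 18*k^3*u - 90*k^3 + 27*k^2*u^2 - 135*k^2*u + 10*k*u^3 - 50*k*u^2 + u^4 - 5*u^3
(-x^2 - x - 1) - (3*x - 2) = -x^2 - 4*x + 1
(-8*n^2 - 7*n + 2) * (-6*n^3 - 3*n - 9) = 48*n^5 + 42*n^4 + 12*n^3 + 93*n^2 + 57*n - 18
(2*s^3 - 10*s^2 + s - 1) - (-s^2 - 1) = 2*s^3 - 9*s^2 + s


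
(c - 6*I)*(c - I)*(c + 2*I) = c^3 - 5*I*c^2 + 8*c - 12*I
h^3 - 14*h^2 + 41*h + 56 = (h - 8)*(h - 7)*(h + 1)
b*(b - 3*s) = b^2 - 3*b*s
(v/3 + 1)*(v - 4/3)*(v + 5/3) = v^3/3 + 10*v^2/9 - 11*v/27 - 20/9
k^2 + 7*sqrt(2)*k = k*(k + 7*sqrt(2))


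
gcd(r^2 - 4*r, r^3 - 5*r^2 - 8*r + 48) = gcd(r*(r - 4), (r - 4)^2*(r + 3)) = r - 4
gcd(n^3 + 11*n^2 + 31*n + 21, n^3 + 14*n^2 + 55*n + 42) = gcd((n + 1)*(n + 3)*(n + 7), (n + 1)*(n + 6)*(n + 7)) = n^2 + 8*n + 7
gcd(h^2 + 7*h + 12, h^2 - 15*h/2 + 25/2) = 1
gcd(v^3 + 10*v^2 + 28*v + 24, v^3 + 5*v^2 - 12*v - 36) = v^2 + 8*v + 12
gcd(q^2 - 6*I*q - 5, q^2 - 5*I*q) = q - 5*I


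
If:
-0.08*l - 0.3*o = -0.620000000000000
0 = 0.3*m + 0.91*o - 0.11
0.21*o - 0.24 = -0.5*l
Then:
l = -0.44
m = -6.26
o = 2.18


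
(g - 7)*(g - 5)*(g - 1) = g^3 - 13*g^2 + 47*g - 35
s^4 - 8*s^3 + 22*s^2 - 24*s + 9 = (s - 3)^2*(s - 1)^2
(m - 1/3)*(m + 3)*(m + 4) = m^3 + 20*m^2/3 + 29*m/3 - 4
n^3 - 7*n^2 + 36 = (n - 6)*(n - 3)*(n + 2)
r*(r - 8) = r^2 - 8*r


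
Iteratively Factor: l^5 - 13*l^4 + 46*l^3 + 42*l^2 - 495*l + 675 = (l - 3)*(l^4 - 10*l^3 + 16*l^2 + 90*l - 225) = (l - 3)*(l + 3)*(l^3 - 13*l^2 + 55*l - 75) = (l - 3)^2*(l + 3)*(l^2 - 10*l + 25) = (l - 5)*(l - 3)^2*(l + 3)*(l - 5)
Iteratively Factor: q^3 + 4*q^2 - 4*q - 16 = (q + 4)*(q^2 - 4) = (q + 2)*(q + 4)*(q - 2)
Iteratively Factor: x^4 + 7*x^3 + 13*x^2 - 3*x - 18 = (x - 1)*(x^3 + 8*x^2 + 21*x + 18) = (x - 1)*(x + 2)*(x^2 + 6*x + 9) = (x - 1)*(x + 2)*(x + 3)*(x + 3)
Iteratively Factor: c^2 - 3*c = (c)*(c - 3)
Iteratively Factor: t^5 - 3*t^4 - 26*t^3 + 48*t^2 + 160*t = (t + 2)*(t^4 - 5*t^3 - 16*t^2 + 80*t) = (t - 4)*(t + 2)*(t^3 - t^2 - 20*t) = (t - 4)*(t + 2)*(t + 4)*(t^2 - 5*t) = (t - 5)*(t - 4)*(t + 2)*(t + 4)*(t)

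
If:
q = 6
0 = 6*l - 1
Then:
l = 1/6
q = 6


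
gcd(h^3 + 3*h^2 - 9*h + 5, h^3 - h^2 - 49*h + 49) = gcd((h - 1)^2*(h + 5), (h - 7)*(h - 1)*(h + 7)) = h - 1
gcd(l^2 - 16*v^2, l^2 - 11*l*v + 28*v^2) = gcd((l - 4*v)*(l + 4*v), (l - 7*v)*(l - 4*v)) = -l + 4*v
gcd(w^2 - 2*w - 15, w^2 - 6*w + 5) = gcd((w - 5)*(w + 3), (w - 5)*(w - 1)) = w - 5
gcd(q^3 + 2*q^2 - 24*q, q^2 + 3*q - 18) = q + 6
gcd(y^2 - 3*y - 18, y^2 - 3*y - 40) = 1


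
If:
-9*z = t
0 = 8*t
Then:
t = 0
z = 0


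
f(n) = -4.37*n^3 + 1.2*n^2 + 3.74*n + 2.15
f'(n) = -13.11*n^2 + 2.4*n + 3.74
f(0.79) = 3.70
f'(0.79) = -2.55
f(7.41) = -1682.26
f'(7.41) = -698.32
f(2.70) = -65.02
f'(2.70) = -85.35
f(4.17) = -278.26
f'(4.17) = -214.22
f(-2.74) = 90.81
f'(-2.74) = -101.26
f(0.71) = 3.85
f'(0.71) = -1.16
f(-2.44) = 63.65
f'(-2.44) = -80.17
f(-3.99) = 283.92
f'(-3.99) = -214.55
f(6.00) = -876.13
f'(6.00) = -453.82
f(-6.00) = 966.83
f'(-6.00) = -482.62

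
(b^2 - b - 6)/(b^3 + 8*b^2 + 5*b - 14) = (b - 3)/(b^2 + 6*b - 7)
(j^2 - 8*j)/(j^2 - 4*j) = (j - 8)/(j - 4)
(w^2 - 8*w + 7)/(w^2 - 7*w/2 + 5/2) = 2*(w - 7)/(2*w - 5)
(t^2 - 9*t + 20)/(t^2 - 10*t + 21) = (t^2 - 9*t + 20)/(t^2 - 10*t + 21)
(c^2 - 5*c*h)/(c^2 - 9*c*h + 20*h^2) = c/(c - 4*h)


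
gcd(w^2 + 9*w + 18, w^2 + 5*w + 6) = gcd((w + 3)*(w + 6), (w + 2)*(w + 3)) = w + 3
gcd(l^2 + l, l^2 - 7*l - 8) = l + 1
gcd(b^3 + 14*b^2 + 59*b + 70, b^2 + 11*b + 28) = b + 7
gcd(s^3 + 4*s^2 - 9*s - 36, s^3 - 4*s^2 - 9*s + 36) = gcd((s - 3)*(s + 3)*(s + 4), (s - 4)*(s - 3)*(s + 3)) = s^2 - 9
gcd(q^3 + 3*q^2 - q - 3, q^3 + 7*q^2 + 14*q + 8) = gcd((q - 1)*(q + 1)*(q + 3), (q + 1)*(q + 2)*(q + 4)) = q + 1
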